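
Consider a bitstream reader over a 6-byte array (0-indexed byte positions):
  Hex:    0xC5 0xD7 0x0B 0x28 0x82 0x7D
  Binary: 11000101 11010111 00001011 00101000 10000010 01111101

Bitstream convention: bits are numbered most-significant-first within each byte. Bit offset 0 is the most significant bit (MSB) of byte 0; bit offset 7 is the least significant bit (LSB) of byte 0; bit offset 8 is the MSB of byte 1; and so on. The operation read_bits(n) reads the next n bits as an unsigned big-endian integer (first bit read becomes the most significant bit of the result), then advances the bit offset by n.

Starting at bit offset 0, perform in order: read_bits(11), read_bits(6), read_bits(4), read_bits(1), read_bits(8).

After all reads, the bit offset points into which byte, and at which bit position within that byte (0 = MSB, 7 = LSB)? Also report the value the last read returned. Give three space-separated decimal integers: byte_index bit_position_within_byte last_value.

Read 1: bits[0:11] width=11 -> value=1582 (bin 11000101110); offset now 11 = byte 1 bit 3; 37 bits remain
Read 2: bits[11:17] width=6 -> value=46 (bin 101110); offset now 17 = byte 2 bit 1; 31 bits remain
Read 3: bits[17:21] width=4 -> value=1 (bin 0001); offset now 21 = byte 2 bit 5; 27 bits remain
Read 4: bits[21:22] width=1 -> value=0 (bin 0); offset now 22 = byte 2 bit 6; 26 bits remain
Read 5: bits[22:30] width=8 -> value=202 (bin 11001010); offset now 30 = byte 3 bit 6; 18 bits remain

Answer: 3 6 202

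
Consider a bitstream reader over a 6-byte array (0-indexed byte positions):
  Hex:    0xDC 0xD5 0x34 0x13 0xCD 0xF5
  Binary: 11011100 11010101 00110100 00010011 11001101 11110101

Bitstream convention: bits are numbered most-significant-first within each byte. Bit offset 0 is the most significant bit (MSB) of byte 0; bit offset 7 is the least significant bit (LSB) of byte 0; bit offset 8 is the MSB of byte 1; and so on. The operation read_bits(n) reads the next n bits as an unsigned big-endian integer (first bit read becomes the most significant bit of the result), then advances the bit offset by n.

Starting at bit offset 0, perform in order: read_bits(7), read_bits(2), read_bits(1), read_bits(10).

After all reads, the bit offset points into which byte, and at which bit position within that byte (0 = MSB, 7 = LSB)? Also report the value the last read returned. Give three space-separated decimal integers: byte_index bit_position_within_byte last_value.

Answer: 2 4 339

Derivation:
Read 1: bits[0:7] width=7 -> value=110 (bin 1101110); offset now 7 = byte 0 bit 7; 41 bits remain
Read 2: bits[7:9] width=2 -> value=1 (bin 01); offset now 9 = byte 1 bit 1; 39 bits remain
Read 3: bits[9:10] width=1 -> value=1 (bin 1); offset now 10 = byte 1 bit 2; 38 bits remain
Read 4: bits[10:20] width=10 -> value=339 (bin 0101010011); offset now 20 = byte 2 bit 4; 28 bits remain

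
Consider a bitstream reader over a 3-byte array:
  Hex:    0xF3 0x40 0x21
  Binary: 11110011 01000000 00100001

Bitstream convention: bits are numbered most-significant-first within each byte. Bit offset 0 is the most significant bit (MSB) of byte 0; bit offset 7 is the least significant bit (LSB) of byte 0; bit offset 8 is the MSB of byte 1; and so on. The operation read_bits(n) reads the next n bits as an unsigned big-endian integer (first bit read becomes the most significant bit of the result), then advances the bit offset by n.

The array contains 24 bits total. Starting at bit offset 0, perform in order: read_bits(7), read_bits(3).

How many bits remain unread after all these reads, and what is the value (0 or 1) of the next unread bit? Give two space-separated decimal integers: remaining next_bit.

Answer: 14 0

Derivation:
Read 1: bits[0:7] width=7 -> value=121 (bin 1111001); offset now 7 = byte 0 bit 7; 17 bits remain
Read 2: bits[7:10] width=3 -> value=5 (bin 101); offset now 10 = byte 1 bit 2; 14 bits remain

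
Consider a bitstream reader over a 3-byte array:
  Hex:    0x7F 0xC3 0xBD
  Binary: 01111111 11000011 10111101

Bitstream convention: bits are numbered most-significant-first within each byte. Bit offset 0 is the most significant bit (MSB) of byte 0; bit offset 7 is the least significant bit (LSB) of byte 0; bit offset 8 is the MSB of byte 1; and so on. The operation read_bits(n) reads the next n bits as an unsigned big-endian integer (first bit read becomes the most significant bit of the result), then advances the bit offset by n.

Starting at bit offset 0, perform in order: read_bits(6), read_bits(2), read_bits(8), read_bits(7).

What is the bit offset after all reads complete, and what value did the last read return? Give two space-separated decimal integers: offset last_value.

Read 1: bits[0:6] width=6 -> value=31 (bin 011111); offset now 6 = byte 0 bit 6; 18 bits remain
Read 2: bits[6:8] width=2 -> value=3 (bin 11); offset now 8 = byte 1 bit 0; 16 bits remain
Read 3: bits[8:16] width=8 -> value=195 (bin 11000011); offset now 16 = byte 2 bit 0; 8 bits remain
Read 4: bits[16:23] width=7 -> value=94 (bin 1011110); offset now 23 = byte 2 bit 7; 1 bits remain

Answer: 23 94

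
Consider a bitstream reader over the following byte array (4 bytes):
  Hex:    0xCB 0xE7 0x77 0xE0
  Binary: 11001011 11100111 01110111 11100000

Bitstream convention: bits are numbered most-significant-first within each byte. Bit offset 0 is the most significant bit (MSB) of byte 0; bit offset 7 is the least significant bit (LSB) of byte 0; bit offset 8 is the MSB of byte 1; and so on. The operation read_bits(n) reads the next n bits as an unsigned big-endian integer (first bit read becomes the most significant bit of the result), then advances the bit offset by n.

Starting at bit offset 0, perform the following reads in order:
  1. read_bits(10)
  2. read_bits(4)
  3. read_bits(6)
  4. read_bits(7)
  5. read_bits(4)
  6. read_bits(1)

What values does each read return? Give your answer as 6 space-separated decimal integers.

Read 1: bits[0:10] width=10 -> value=815 (bin 1100101111); offset now 10 = byte 1 bit 2; 22 bits remain
Read 2: bits[10:14] width=4 -> value=9 (bin 1001); offset now 14 = byte 1 bit 6; 18 bits remain
Read 3: bits[14:20] width=6 -> value=55 (bin 110111); offset now 20 = byte 2 bit 4; 12 bits remain
Read 4: bits[20:27] width=7 -> value=63 (bin 0111111); offset now 27 = byte 3 bit 3; 5 bits remain
Read 5: bits[27:31] width=4 -> value=0 (bin 0000); offset now 31 = byte 3 bit 7; 1 bits remain
Read 6: bits[31:32] width=1 -> value=0 (bin 0); offset now 32 = byte 4 bit 0; 0 bits remain

Answer: 815 9 55 63 0 0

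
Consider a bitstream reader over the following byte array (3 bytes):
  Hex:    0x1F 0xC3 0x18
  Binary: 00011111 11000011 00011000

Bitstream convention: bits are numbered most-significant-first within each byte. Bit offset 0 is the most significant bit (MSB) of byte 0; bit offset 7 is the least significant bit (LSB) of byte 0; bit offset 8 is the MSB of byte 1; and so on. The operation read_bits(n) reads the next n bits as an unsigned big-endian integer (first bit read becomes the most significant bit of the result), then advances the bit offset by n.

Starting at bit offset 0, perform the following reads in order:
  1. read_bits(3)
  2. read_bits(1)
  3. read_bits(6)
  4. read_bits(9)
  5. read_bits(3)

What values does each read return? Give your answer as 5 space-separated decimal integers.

Read 1: bits[0:3] width=3 -> value=0 (bin 000); offset now 3 = byte 0 bit 3; 21 bits remain
Read 2: bits[3:4] width=1 -> value=1 (bin 1); offset now 4 = byte 0 bit 4; 20 bits remain
Read 3: bits[4:10] width=6 -> value=63 (bin 111111); offset now 10 = byte 1 bit 2; 14 bits remain
Read 4: bits[10:19] width=9 -> value=24 (bin 000011000); offset now 19 = byte 2 bit 3; 5 bits remain
Read 5: bits[19:22] width=3 -> value=6 (bin 110); offset now 22 = byte 2 bit 6; 2 bits remain

Answer: 0 1 63 24 6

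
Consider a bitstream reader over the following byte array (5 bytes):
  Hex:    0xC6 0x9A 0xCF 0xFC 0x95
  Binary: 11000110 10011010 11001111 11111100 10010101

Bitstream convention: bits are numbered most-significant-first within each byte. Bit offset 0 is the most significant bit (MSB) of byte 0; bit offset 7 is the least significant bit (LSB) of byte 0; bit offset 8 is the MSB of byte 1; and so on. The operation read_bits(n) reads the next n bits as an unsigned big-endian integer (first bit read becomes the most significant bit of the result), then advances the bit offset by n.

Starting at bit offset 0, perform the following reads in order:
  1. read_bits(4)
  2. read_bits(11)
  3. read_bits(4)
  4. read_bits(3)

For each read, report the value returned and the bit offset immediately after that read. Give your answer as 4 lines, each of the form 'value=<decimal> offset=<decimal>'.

Answer: value=12 offset=4
value=845 offset=15
value=6 offset=19
value=3 offset=22

Derivation:
Read 1: bits[0:4] width=4 -> value=12 (bin 1100); offset now 4 = byte 0 bit 4; 36 bits remain
Read 2: bits[4:15] width=11 -> value=845 (bin 01101001101); offset now 15 = byte 1 bit 7; 25 bits remain
Read 3: bits[15:19] width=4 -> value=6 (bin 0110); offset now 19 = byte 2 bit 3; 21 bits remain
Read 4: bits[19:22] width=3 -> value=3 (bin 011); offset now 22 = byte 2 bit 6; 18 bits remain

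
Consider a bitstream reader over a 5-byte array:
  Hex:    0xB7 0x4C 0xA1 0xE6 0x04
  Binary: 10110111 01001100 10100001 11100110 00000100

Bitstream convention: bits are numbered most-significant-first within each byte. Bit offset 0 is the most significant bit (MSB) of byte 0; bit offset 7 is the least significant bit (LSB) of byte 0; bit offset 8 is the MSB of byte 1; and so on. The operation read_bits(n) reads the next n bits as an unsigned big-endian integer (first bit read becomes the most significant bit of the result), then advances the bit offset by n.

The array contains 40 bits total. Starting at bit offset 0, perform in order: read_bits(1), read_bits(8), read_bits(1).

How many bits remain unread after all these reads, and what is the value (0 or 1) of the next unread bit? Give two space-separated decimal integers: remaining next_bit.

Answer: 30 0

Derivation:
Read 1: bits[0:1] width=1 -> value=1 (bin 1); offset now 1 = byte 0 bit 1; 39 bits remain
Read 2: bits[1:9] width=8 -> value=110 (bin 01101110); offset now 9 = byte 1 bit 1; 31 bits remain
Read 3: bits[9:10] width=1 -> value=1 (bin 1); offset now 10 = byte 1 bit 2; 30 bits remain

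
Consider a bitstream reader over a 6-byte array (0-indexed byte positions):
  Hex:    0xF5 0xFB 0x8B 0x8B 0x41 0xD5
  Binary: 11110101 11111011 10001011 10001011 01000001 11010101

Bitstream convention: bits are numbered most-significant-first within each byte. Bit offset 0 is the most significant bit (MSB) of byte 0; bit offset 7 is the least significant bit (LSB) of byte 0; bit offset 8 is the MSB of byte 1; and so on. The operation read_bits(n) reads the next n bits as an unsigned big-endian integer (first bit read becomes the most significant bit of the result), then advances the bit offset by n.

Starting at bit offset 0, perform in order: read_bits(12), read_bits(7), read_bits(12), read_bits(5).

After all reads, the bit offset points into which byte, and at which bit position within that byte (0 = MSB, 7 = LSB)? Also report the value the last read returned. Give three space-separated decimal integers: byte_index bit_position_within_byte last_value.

Answer: 4 4 20

Derivation:
Read 1: bits[0:12] width=12 -> value=3935 (bin 111101011111); offset now 12 = byte 1 bit 4; 36 bits remain
Read 2: bits[12:19] width=7 -> value=92 (bin 1011100); offset now 19 = byte 2 bit 3; 29 bits remain
Read 3: bits[19:31] width=12 -> value=1477 (bin 010111000101); offset now 31 = byte 3 bit 7; 17 bits remain
Read 4: bits[31:36] width=5 -> value=20 (bin 10100); offset now 36 = byte 4 bit 4; 12 bits remain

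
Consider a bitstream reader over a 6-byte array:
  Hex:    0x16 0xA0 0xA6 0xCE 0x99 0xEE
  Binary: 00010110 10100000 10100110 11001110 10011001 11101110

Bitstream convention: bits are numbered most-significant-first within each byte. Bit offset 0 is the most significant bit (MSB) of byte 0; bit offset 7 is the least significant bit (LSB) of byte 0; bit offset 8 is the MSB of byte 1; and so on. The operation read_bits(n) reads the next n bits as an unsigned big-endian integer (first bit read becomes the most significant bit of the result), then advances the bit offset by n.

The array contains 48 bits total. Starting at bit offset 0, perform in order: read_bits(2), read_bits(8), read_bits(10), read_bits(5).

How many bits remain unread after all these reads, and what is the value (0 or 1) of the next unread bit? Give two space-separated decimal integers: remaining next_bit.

Answer: 23 1

Derivation:
Read 1: bits[0:2] width=2 -> value=0 (bin 00); offset now 2 = byte 0 bit 2; 46 bits remain
Read 2: bits[2:10] width=8 -> value=90 (bin 01011010); offset now 10 = byte 1 bit 2; 38 bits remain
Read 3: bits[10:20] width=10 -> value=522 (bin 1000001010); offset now 20 = byte 2 bit 4; 28 bits remain
Read 4: bits[20:25] width=5 -> value=13 (bin 01101); offset now 25 = byte 3 bit 1; 23 bits remain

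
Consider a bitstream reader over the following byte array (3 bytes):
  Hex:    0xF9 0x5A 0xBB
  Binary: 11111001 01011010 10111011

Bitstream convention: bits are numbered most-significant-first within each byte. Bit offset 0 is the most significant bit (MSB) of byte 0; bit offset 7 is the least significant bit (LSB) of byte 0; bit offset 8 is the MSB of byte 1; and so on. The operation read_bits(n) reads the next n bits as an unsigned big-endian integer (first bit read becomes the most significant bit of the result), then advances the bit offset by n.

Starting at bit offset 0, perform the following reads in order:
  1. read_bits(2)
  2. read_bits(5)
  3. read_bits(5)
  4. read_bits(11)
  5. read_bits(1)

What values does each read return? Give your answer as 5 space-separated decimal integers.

Read 1: bits[0:2] width=2 -> value=3 (bin 11); offset now 2 = byte 0 bit 2; 22 bits remain
Read 2: bits[2:7] width=5 -> value=28 (bin 11100); offset now 7 = byte 0 bit 7; 17 bits remain
Read 3: bits[7:12] width=5 -> value=21 (bin 10101); offset now 12 = byte 1 bit 4; 12 bits remain
Read 4: bits[12:23] width=11 -> value=1373 (bin 10101011101); offset now 23 = byte 2 bit 7; 1 bits remain
Read 5: bits[23:24] width=1 -> value=1 (bin 1); offset now 24 = byte 3 bit 0; 0 bits remain

Answer: 3 28 21 1373 1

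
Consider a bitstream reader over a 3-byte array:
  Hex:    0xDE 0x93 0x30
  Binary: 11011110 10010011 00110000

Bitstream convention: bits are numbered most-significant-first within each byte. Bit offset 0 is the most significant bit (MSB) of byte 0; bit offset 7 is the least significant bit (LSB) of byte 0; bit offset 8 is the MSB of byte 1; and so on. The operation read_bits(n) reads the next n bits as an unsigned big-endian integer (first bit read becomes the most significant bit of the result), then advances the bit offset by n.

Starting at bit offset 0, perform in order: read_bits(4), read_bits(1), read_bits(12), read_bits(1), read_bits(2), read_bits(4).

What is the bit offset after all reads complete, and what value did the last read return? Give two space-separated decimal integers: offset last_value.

Answer: 24 0

Derivation:
Read 1: bits[0:4] width=4 -> value=13 (bin 1101); offset now 4 = byte 0 bit 4; 20 bits remain
Read 2: bits[4:5] width=1 -> value=1 (bin 1); offset now 5 = byte 0 bit 5; 19 bits remain
Read 3: bits[5:17] width=12 -> value=3366 (bin 110100100110); offset now 17 = byte 2 bit 1; 7 bits remain
Read 4: bits[17:18] width=1 -> value=0 (bin 0); offset now 18 = byte 2 bit 2; 6 bits remain
Read 5: bits[18:20] width=2 -> value=3 (bin 11); offset now 20 = byte 2 bit 4; 4 bits remain
Read 6: bits[20:24] width=4 -> value=0 (bin 0000); offset now 24 = byte 3 bit 0; 0 bits remain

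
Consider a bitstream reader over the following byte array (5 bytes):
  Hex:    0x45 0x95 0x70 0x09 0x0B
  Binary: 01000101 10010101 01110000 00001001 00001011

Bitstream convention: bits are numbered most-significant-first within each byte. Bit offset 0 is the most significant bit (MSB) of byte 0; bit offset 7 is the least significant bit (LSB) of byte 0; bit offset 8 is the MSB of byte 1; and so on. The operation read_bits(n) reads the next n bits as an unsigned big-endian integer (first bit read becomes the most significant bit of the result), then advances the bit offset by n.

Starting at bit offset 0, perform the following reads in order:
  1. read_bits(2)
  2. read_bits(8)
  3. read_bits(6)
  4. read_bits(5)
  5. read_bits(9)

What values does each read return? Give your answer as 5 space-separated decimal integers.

Read 1: bits[0:2] width=2 -> value=1 (bin 01); offset now 2 = byte 0 bit 2; 38 bits remain
Read 2: bits[2:10] width=8 -> value=22 (bin 00010110); offset now 10 = byte 1 bit 2; 30 bits remain
Read 3: bits[10:16] width=6 -> value=21 (bin 010101); offset now 16 = byte 2 bit 0; 24 bits remain
Read 4: bits[16:21] width=5 -> value=14 (bin 01110); offset now 21 = byte 2 bit 5; 19 bits remain
Read 5: bits[21:30] width=9 -> value=2 (bin 000000010); offset now 30 = byte 3 bit 6; 10 bits remain

Answer: 1 22 21 14 2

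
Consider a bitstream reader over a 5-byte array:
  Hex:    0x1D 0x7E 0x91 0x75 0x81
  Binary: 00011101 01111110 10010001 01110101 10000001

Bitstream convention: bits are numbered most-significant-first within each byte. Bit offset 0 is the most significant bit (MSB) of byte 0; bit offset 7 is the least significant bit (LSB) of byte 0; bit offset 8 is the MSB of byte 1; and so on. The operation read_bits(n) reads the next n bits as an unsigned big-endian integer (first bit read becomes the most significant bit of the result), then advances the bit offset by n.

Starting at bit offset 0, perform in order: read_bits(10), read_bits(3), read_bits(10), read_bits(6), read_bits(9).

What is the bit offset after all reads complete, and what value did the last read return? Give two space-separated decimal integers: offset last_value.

Read 1: bits[0:10] width=10 -> value=117 (bin 0001110101); offset now 10 = byte 1 bit 2; 30 bits remain
Read 2: bits[10:13] width=3 -> value=7 (bin 111); offset now 13 = byte 1 bit 5; 27 bits remain
Read 3: bits[13:23] width=10 -> value=840 (bin 1101001000); offset now 23 = byte 2 bit 7; 17 bits remain
Read 4: bits[23:29] width=6 -> value=46 (bin 101110); offset now 29 = byte 3 bit 5; 11 bits remain
Read 5: bits[29:38] width=9 -> value=352 (bin 101100000); offset now 38 = byte 4 bit 6; 2 bits remain

Answer: 38 352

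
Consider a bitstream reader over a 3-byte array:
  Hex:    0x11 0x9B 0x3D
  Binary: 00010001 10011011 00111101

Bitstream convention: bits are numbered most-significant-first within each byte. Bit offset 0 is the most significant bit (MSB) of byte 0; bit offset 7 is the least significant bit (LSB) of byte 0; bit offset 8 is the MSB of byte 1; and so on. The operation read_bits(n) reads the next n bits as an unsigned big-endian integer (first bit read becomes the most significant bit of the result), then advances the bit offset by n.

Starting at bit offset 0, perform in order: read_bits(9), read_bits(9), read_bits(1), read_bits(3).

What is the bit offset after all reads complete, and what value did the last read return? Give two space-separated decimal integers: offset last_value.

Answer: 22 7

Derivation:
Read 1: bits[0:9] width=9 -> value=35 (bin 000100011); offset now 9 = byte 1 bit 1; 15 bits remain
Read 2: bits[9:18] width=9 -> value=108 (bin 001101100); offset now 18 = byte 2 bit 2; 6 bits remain
Read 3: bits[18:19] width=1 -> value=1 (bin 1); offset now 19 = byte 2 bit 3; 5 bits remain
Read 4: bits[19:22] width=3 -> value=7 (bin 111); offset now 22 = byte 2 bit 6; 2 bits remain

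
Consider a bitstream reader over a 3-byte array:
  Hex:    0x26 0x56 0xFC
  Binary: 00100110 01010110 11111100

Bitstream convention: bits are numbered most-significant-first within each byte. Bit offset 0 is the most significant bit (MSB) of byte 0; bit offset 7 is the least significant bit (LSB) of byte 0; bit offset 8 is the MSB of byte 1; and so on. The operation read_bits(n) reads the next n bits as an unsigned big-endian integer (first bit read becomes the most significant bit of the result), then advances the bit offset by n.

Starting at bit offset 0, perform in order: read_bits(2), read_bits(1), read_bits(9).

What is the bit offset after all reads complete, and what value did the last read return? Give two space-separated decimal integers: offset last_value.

Answer: 12 101

Derivation:
Read 1: bits[0:2] width=2 -> value=0 (bin 00); offset now 2 = byte 0 bit 2; 22 bits remain
Read 2: bits[2:3] width=1 -> value=1 (bin 1); offset now 3 = byte 0 bit 3; 21 bits remain
Read 3: bits[3:12] width=9 -> value=101 (bin 001100101); offset now 12 = byte 1 bit 4; 12 bits remain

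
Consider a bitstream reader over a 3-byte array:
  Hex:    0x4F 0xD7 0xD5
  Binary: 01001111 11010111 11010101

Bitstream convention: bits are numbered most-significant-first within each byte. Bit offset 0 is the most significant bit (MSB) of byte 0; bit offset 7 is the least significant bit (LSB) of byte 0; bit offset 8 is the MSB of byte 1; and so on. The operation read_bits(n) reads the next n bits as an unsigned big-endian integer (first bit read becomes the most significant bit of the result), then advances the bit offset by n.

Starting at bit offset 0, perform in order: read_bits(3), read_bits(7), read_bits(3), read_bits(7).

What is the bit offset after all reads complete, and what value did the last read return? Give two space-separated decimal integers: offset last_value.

Read 1: bits[0:3] width=3 -> value=2 (bin 010); offset now 3 = byte 0 bit 3; 21 bits remain
Read 2: bits[3:10] width=7 -> value=63 (bin 0111111); offset now 10 = byte 1 bit 2; 14 bits remain
Read 3: bits[10:13] width=3 -> value=2 (bin 010); offset now 13 = byte 1 bit 5; 11 bits remain
Read 4: bits[13:20] width=7 -> value=125 (bin 1111101); offset now 20 = byte 2 bit 4; 4 bits remain

Answer: 20 125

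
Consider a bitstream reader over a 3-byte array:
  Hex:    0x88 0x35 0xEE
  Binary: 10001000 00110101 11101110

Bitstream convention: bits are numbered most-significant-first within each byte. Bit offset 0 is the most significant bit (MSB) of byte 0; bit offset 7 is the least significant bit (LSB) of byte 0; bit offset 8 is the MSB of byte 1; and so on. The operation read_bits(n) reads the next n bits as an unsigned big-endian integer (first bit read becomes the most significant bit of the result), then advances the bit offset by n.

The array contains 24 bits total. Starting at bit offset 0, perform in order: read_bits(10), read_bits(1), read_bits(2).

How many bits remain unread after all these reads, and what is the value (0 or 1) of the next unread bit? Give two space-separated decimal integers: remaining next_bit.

Answer: 11 1

Derivation:
Read 1: bits[0:10] width=10 -> value=544 (bin 1000100000); offset now 10 = byte 1 bit 2; 14 bits remain
Read 2: bits[10:11] width=1 -> value=1 (bin 1); offset now 11 = byte 1 bit 3; 13 bits remain
Read 3: bits[11:13] width=2 -> value=2 (bin 10); offset now 13 = byte 1 bit 5; 11 bits remain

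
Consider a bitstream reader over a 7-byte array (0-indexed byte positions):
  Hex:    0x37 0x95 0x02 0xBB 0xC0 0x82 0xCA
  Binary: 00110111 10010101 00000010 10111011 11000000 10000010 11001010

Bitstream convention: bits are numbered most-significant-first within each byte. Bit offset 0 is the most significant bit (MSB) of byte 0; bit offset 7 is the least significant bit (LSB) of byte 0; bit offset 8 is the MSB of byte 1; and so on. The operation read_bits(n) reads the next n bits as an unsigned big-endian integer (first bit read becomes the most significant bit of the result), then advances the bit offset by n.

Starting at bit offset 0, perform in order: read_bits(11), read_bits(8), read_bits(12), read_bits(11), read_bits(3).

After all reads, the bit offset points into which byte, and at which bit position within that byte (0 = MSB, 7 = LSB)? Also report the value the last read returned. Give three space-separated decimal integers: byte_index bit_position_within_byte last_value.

Read 1: bits[0:11] width=11 -> value=444 (bin 00110111100); offset now 11 = byte 1 bit 3; 45 bits remain
Read 2: bits[11:19] width=8 -> value=168 (bin 10101000); offset now 19 = byte 2 bit 3; 37 bits remain
Read 3: bits[19:31] width=12 -> value=349 (bin 000101011101); offset now 31 = byte 3 bit 7; 25 bits remain
Read 4: bits[31:42] width=11 -> value=1794 (bin 11100000010); offset now 42 = byte 5 bit 2; 14 bits remain
Read 5: bits[42:45] width=3 -> value=0 (bin 000); offset now 45 = byte 5 bit 5; 11 bits remain

Answer: 5 5 0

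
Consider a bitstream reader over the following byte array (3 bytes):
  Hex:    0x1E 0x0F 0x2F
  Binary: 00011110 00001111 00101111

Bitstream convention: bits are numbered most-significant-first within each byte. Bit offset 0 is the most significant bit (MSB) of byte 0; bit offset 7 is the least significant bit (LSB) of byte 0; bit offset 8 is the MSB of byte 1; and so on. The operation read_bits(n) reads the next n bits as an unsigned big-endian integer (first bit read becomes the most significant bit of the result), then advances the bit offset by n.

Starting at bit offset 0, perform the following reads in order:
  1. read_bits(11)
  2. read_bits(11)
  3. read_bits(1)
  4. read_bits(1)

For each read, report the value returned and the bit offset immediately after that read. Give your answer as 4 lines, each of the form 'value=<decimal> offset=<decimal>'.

Read 1: bits[0:11] width=11 -> value=240 (bin 00011110000); offset now 11 = byte 1 bit 3; 13 bits remain
Read 2: bits[11:22] width=11 -> value=971 (bin 01111001011); offset now 22 = byte 2 bit 6; 2 bits remain
Read 3: bits[22:23] width=1 -> value=1 (bin 1); offset now 23 = byte 2 bit 7; 1 bits remain
Read 4: bits[23:24] width=1 -> value=1 (bin 1); offset now 24 = byte 3 bit 0; 0 bits remain

Answer: value=240 offset=11
value=971 offset=22
value=1 offset=23
value=1 offset=24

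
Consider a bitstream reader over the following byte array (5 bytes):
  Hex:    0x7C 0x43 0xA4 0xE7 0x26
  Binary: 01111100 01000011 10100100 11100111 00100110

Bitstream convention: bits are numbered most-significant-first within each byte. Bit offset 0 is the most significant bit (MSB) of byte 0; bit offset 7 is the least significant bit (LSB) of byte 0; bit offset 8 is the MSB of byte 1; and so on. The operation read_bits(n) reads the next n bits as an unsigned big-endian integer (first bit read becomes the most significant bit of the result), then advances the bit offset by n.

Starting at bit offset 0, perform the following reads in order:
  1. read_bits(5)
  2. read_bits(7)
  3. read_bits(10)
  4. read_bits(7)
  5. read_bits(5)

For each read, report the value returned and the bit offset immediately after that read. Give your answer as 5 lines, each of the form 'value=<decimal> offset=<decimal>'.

Read 1: bits[0:5] width=5 -> value=15 (bin 01111); offset now 5 = byte 0 bit 5; 35 bits remain
Read 2: bits[5:12] width=7 -> value=68 (bin 1000100); offset now 12 = byte 1 bit 4; 28 bits remain
Read 3: bits[12:22] width=10 -> value=233 (bin 0011101001); offset now 22 = byte 2 bit 6; 18 bits remain
Read 4: bits[22:29] width=7 -> value=28 (bin 0011100); offset now 29 = byte 3 bit 5; 11 bits remain
Read 5: bits[29:34] width=5 -> value=28 (bin 11100); offset now 34 = byte 4 bit 2; 6 bits remain

Answer: value=15 offset=5
value=68 offset=12
value=233 offset=22
value=28 offset=29
value=28 offset=34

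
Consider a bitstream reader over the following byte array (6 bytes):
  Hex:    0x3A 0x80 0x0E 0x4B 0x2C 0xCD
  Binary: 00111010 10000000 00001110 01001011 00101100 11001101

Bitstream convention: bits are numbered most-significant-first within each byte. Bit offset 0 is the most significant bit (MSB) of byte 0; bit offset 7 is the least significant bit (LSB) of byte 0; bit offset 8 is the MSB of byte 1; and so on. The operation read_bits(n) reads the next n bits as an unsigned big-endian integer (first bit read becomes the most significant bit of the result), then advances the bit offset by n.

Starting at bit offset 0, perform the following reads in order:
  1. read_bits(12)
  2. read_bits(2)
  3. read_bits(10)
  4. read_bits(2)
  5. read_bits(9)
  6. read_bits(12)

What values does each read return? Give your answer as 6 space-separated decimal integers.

Answer: 936 0 14 1 89 1638

Derivation:
Read 1: bits[0:12] width=12 -> value=936 (bin 001110101000); offset now 12 = byte 1 bit 4; 36 bits remain
Read 2: bits[12:14] width=2 -> value=0 (bin 00); offset now 14 = byte 1 bit 6; 34 bits remain
Read 3: bits[14:24] width=10 -> value=14 (bin 0000001110); offset now 24 = byte 3 bit 0; 24 bits remain
Read 4: bits[24:26] width=2 -> value=1 (bin 01); offset now 26 = byte 3 bit 2; 22 bits remain
Read 5: bits[26:35] width=9 -> value=89 (bin 001011001); offset now 35 = byte 4 bit 3; 13 bits remain
Read 6: bits[35:47] width=12 -> value=1638 (bin 011001100110); offset now 47 = byte 5 bit 7; 1 bits remain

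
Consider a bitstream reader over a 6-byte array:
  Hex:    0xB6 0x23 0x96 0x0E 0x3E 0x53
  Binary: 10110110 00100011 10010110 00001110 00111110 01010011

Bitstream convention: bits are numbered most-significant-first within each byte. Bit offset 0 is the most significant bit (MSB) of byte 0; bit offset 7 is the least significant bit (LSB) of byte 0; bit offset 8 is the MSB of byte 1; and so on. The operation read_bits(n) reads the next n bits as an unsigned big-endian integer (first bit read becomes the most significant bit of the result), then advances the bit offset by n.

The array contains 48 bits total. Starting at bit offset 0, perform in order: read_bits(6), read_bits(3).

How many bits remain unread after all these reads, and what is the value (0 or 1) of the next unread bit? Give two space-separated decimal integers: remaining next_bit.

Read 1: bits[0:6] width=6 -> value=45 (bin 101101); offset now 6 = byte 0 bit 6; 42 bits remain
Read 2: bits[6:9] width=3 -> value=4 (bin 100); offset now 9 = byte 1 bit 1; 39 bits remain

Answer: 39 0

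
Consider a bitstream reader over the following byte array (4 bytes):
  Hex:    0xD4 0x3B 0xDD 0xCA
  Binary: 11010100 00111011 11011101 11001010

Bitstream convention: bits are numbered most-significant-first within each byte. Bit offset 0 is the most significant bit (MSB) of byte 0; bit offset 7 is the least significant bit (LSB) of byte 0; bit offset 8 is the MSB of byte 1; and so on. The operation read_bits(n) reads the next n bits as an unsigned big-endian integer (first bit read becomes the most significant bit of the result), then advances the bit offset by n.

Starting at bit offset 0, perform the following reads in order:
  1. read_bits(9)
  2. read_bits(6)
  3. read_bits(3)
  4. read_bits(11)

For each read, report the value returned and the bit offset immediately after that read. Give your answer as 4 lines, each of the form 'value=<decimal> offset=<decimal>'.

Answer: value=424 offset=9
value=29 offset=15
value=7 offset=18
value=953 offset=29

Derivation:
Read 1: bits[0:9] width=9 -> value=424 (bin 110101000); offset now 9 = byte 1 bit 1; 23 bits remain
Read 2: bits[9:15] width=6 -> value=29 (bin 011101); offset now 15 = byte 1 bit 7; 17 bits remain
Read 3: bits[15:18] width=3 -> value=7 (bin 111); offset now 18 = byte 2 bit 2; 14 bits remain
Read 4: bits[18:29] width=11 -> value=953 (bin 01110111001); offset now 29 = byte 3 bit 5; 3 bits remain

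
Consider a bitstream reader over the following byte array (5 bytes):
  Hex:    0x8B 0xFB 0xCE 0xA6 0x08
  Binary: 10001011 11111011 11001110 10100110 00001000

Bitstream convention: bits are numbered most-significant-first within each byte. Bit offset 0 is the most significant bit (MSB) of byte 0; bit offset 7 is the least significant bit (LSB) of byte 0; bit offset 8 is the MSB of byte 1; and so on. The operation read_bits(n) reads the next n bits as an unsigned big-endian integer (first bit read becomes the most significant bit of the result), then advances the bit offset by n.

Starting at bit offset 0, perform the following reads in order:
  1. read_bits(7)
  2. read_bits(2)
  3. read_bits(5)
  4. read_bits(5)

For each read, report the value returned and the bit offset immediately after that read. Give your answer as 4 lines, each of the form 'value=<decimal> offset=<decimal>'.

Answer: value=69 offset=7
value=3 offset=9
value=30 offset=14
value=30 offset=19

Derivation:
Read 1: bits[0:7] width=7 -> value=69 (bin 1000101); offset now 7 = byte 0 bit 7; 33 bits remain
Read 2: bits[7:9] width=2 -> value=3 (bin 11); offset now 9 = byte 1 bit 1; 31 bits remain
Read 3: bits[9:14] width=5 -> value=30 (bin 11110); offset now 14 = byte 1 bit 6; 26 bits remain
Read 4: bits[14:19] width=5 -> value=30 (bin 11110); offset now 19 = byte 2 bit 3; 21 bits remain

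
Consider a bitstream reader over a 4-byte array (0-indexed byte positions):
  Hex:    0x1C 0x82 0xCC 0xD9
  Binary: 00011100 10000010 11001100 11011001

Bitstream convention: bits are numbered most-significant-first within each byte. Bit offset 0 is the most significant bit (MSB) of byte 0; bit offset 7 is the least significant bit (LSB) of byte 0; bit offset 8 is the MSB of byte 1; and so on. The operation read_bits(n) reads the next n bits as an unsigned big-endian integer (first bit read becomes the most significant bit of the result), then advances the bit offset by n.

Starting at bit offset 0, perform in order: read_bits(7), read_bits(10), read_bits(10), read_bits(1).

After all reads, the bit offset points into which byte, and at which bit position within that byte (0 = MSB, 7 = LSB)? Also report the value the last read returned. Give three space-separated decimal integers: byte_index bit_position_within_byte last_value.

Answer: 3 4 1

Derivation:
Read 1: bits[0:7] width=7 -> value=14 (bin 0001110); offset now 7 = byte 0 bit 7; 25 bits remain
Read 2: bits[7:17] width=10 -> value=261 (bin 0100000101); offset now 17 = byte 2 bit 1; 15 bits remain
Read 3: bits[17:27] width=10 -> value=614 (bin 1001100110); offset now 27 = byte 3 bit 3; 5 bits remain
Read 4: bits[27:28] width=1 -> value=1 (bin 1); offset now 28 = byte 3 bit 4; 4 bits remain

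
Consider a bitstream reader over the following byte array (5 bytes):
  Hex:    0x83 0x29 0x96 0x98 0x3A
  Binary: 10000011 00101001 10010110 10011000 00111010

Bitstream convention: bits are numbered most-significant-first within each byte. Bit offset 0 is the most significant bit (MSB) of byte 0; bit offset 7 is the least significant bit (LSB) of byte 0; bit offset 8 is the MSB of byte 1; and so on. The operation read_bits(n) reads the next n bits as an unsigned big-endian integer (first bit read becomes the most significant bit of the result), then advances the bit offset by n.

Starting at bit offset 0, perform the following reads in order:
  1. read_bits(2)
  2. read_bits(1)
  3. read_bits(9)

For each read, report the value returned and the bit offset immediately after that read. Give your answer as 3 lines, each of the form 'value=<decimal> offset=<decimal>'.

Read 1: bits[0:2] width=2 -> value=2 (bin 10); offset now 2 = byte 0 bit 2; 38 bits remain
Read 2: bits[2:3] width=1 -> value=0 (bin 0); offset now 3 = byte 0 bit 3; 37 bits remain
Read 3: bits[3:12] width=9 -> value=50 (bin 000110010); offset now 12 = byte 1 bit 4; 28 bits remain

Answer: value=2 offset=2
value=0 offset=3
value=50 offset=12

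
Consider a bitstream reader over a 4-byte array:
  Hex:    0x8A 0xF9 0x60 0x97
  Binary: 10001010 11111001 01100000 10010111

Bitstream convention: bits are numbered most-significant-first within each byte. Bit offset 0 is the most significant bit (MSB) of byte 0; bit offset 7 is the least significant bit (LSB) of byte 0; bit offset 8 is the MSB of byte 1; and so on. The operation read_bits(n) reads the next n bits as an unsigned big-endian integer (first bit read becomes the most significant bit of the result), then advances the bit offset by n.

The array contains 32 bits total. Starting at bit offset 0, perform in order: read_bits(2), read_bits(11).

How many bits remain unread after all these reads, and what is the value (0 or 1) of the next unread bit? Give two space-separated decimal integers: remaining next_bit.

Answer: 19 0

Derivation:
Read 1: bits[0:2] width=2 -> value=2 (bin 10); offset now 2 = byte 0 bit 2; 30 bits remain
Read 2: bits[2:13] width=11 -> value=351 (bin 00101011111); offset now 13 = byte 1 bit 5; 19 bits remain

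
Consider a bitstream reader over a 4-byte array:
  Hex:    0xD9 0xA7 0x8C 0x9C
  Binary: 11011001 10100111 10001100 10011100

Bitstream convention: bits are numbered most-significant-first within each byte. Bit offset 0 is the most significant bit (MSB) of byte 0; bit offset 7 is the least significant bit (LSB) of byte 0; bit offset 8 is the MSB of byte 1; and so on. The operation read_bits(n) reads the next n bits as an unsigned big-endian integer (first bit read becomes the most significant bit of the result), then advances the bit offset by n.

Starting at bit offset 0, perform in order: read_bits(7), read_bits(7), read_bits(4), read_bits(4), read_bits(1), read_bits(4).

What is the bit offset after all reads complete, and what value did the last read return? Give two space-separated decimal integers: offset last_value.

Read 1: bits[0:7] width=7 -> value=108 (bin 1101100); offset now 7 = byte 0 bit 7; 25 bits remain
Read 2: bits[7:14] width=7 -> value=105 (bin 1101001); offset now 14 = byte 1 bit 6; 18 bits remain
Read 3: bits[14:18] width=4 -> value=14 (bin 1110); offset now 18 = byte 2 bit 2; 14 bits remain
Read 4: bits[18:22] width=4 -> value=3 (bin 0011); offset now 22 = byte 2 bit 6; 10 bits remain
Read 5: bits[22:23] width=1 -> value=0 (bin 0); offset now 23 = byte 2 bit 7; 9 bits remain
Read 6: bits[23:27] width=4 -> value=4 (bin 0100); offset now 27 = byte 3 bit 3; 5 bits remain

Answer: 27 4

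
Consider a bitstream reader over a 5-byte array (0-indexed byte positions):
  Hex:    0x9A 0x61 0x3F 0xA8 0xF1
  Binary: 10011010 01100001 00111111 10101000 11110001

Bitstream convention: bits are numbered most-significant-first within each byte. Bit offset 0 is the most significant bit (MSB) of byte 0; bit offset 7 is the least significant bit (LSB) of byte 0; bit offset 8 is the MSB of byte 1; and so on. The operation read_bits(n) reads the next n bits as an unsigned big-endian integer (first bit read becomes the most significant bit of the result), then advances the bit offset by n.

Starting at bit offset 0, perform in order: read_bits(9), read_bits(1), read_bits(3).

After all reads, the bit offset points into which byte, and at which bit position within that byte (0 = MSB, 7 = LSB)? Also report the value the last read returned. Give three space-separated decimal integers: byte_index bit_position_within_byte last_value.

Read 1: bits[0:9] width=9 -> value=308 (bin 100110100); offset now 9 = byte 1 bit 1; 31 bits remain
Read 2: bits[9:10] width=1 -> value=1 (bin 1); offset now 10 = byte 1 bit 2; 30 bits remain
Read 3: bits[10:13] width=3 -> value=4 (bin 100); offset now 13 = byte 1 bit 5; 27 bits remain

Answer: 1 5 4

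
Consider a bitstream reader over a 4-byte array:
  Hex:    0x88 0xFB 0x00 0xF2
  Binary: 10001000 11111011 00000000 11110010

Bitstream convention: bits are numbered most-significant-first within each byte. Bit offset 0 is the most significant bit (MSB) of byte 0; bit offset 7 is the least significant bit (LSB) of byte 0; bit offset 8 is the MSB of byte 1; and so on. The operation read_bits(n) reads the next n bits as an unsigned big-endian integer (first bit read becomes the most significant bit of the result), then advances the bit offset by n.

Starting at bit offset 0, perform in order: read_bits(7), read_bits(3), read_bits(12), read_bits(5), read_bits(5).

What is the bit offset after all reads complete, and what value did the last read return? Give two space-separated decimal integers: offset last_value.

Read 1: bits[0:7] width=7 -> value=68 (bin 1000100); offset now 7 = byte 0 bit 7; 25 bits remain
Read 2: bits[7:10] width=3 -> value=3 (bin 011); offset now 10 = byte 1 bit 2; 22 bits remain
Read 3: bits[10:22] width=12 -> value=3776 (bin 111011000000); offset now 22 = byte 2 bit 6; 10 bits remain
Read 4: bits[22:27] width=5 -> value=7 (bin 00111); offset now 27 = byte 3 bit 3; 5 bits remain
Read 5: bits[27:32] width=5 -> value=18 (bin 10010); offset now 32 = byte 4 bit 0; 0 bits remain

Answer: 32 18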